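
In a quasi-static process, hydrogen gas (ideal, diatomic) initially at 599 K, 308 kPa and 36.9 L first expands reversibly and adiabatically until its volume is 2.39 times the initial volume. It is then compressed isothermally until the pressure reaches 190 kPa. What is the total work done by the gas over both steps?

n = P₁V₁/(RT₁) = 308×36.9/(8.314×599) = 2.28 mol.
Step 1 — Adiabatic: TV^(γ−1) = const ⇒ T₂ = 599×(0.418)^0.400 = 423 K; PV^γ = const ⇒ P₂ = 90.9 kPa.
ΔU = nCvΔT = 2.28×20.8×(423−599) = -8360 J.
Q = 0 for an adiabatic process, so W = −ΔU = 8360 J.
State after step 1: P = 90.9 kPa, V = 88.2 L, T = 423 K.
Step 2 — Isothermal: T stays 423 K; PV = const ⇒ V₂ = 42.2 L, P₂ = 190 kPa.
ΔU = 0 (ideal gas, T constant).
W = nRT ln(V₂/V₁) = 2.28×8.314×423×ln(0.479) = -5910 J.
Q = ΔU + W = -5910 J.
Net over both steps: W = 2450 J, Q = -5910 J, ΔU = -8360 J.

2450 J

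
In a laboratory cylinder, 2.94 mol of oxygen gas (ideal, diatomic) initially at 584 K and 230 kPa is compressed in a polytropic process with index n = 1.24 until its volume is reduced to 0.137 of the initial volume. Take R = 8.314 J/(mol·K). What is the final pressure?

2710 kPa

V₁ = nRT₁/P₁ = 2.94×8.314×584/230 = 62.1 L.
Polytropic n=1.24: T₂ = T₁(V₁/V₂)^(n−1) = 584×(7.30)^0.24 = 941 K; P₂ = P₁(V₁/V₂)^n = 2710 kPa.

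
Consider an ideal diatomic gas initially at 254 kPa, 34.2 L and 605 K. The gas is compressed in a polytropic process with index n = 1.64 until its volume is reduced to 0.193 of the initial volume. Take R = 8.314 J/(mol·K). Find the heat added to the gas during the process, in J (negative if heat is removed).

15200 J

n = P₁V₁/(RT₁) = 254×34.2/(8.314×605) = 1.73 mol.
Polytropic n=1.64: T₂ = T₁(V₁/V₂)^(n−1) = 605×(5.18)^0.64 = 1730 K; P₂ = P₁(V₁/V₂)^n = 3770 kPa.
W = (P₁V₁−P₂V₂)/(n−1) = (254×34.2−3770×6.60)/0.64 = -25300 J.
ΔU = nCvΔT = 1.73×20.8×(1730−605) = 40500 J.
Q = ΔU + W = 15200 J.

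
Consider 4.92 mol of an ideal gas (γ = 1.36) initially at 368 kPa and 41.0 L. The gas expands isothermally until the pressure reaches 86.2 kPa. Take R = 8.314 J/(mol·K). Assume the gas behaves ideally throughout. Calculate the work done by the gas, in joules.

21900 J

T₁ = P₁V₁/(nR) = 368×41.0/(4.92×8.314) = 369 K.
Isothermal: T stays 369 K; PV = const ⇒ V₂ = 175 L, P₂ = 86.2 kPa.
W = nRT ln(V₂/V₁) = 4.92×8.314×369×ln(4.27) = 21900 J.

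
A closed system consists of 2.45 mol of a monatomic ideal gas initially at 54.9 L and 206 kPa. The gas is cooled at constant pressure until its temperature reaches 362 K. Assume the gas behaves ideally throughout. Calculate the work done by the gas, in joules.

T₁ = P₁V₁/(nR) = 206×54.9/(2.45×8.314) = 555 K.
Isobaric: P stays 206 kPa; V/T = const ⇒ T₂ = 362 K, V₂ = 35.8 L.
W = PΔV = 206×(35.8−54.9) kPa·L = -3940 J.

-3940 J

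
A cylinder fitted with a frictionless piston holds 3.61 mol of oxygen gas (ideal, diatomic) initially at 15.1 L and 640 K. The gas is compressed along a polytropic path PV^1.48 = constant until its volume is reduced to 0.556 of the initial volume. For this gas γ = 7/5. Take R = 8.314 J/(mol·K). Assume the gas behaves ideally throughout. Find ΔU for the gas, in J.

15600 J

P₁ = nRT₁/V₁ = 3.61×8.314×640/15.1 = 1270 kPa.
Polytropic n=1.48: T₂ = T₁(V₁/V₂)^(n−1) = 640×(1.80)^0.48 = 848 K; P₂ = P₁(V₁/V₂)^n = 3030 kPa.
For an ideal gas ΔU = nCvΔT with Cv = (5/2)R = 20.8 J/(mol·K).
ΔU = 3.61×20.8×(848−640) = 15600 J.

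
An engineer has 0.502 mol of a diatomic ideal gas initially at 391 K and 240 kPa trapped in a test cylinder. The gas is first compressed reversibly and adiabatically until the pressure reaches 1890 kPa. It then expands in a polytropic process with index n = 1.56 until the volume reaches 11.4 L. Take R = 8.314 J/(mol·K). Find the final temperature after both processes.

V₁ = nRT₁/P₁ = 0.502×8.314×391/240 = 6.80 L.
Step 1 — Adiabatic: T₂/T₁ = (P₂/P₁)^((γ−1)/γ) ⇒ T₂ = 391×(7.88)^0.286 = 705 K; V₂ = 1.56 L.
ΔU = nCvΔT = 0.502×20.8×(705−391) = 3280 J.
Q = 0 for an adiabatic process, so W = −ΔU = -3280 J.
State after step 1: P = 1890 kPa, V = 1.56 L, T = 705 K.
Step 2 — Polytropic n=1.56: T₂ = T₁(V₁/V₂)^(n−1) = 705×(0.137)^0.56 = 231 K; P₂ = P₁(V₁/V₂)^n = 84.7 kPa.
W = (P₁V₁−P₂V₂)/(n−1) = (1890×1.56−84.7×11.4)/0.56 = 3530 J.
ΔU = nCvΔT = 0.502×20.8×(231−705) = -4940 J.
Q = ΔU + W = -1410 J.
Net over both steps: W = 254 J, Q = -1410 J, ΔU = -1670 J.

231 K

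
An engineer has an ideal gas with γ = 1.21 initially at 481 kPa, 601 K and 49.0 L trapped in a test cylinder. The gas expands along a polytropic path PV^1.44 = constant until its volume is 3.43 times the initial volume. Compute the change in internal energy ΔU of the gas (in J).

-47000 J

n = P₁V₁/(RT₁) = 481×49.0/(8.314×601) = 4.72 mol.
Polytropic n=1.44: T₂ = T₁(V₁/V₂)^(n−1) = 601×(0.292)^0.44 = 349 K; P₂ = P₁(V₁/V₂)^n = 81.5 kPa.
For an ideal gas ΔU = nCvΔT with Cv = R/(γ−1) = 39.6 J/(mol·K).
ΔU = 4.72×39.6×(349−601) = -47000 J.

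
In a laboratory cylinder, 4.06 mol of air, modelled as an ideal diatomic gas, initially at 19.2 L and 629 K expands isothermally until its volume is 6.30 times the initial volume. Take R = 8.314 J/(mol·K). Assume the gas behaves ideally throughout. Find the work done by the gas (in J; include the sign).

P₁ = nRT₁/V₁ = 4.06×8.314×629/19.2 = 1110 kPa.
Isothermal: T stays 629 K; PV = const ⇒ V₂ = 121 L, P₂ = 176 kPa.
W = nRT ln(V₂/V₁) = 4.06×8.314×629×ln(6.30) = 39100 J.

39100 J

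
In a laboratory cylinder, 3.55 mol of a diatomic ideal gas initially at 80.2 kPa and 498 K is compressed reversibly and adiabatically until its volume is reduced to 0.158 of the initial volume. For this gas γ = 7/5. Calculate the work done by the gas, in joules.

V₁ = nRT₁/P₁ = 3.55×8.314×498/80.2 = 183 L.
Adiabatic: TV^(γ−1) = const ⇒ T₂ = 498×(6.33)^0.400 = 1040 K; PV^γ = const ⇒ P₂ = 1060 kPa.
ΔU = nCvΔT = 3.55×20.8×(1040−498) = 40100 J.
Q = 0 for an adiabatic process, so W = −ΔU = -40100 J.

-40100 J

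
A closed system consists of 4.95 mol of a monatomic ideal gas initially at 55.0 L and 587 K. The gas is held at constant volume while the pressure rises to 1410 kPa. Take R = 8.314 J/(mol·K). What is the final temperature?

P₁ = nRT₁/V₁ = 4.95×8.314×587/55.0 = 439 kPa.
Isochoric: V stays 55.0 L; P/T = const ⇒ T₂ = 1880 K, P₂ = 1410 kPa.

1880 K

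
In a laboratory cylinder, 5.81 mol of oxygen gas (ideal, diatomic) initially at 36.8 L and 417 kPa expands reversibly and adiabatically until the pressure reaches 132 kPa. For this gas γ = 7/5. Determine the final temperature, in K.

229 K

T₁ = P₁V₁/(nR) = 417×36.8/(5.81×8.314) = 318 K.
Adiabatic: T₂/T₁ = (P₂/P₁)^((γ−1)/γ) ⇒ T₂ = 318×(0.317)^0.286 = 229 K; V₂ = 83.7 L.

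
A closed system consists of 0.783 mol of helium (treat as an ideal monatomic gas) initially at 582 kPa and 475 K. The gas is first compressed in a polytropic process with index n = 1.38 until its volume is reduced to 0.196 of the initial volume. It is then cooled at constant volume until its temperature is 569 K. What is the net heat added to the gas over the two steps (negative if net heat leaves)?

-6060 J

V₁ = nRT₁/P₁ = 0.783×8.314×475/582 = 5.31 L.
Step 1 — Polytropic n=1.38: T₂ = T₁(V₁/V₂)^(n−1) = 475×(5.10)^0.38 = 882 K; P₂ = P₁(V₁/V₂)^n = 5520 kPa.
W = (P₁V₁−P₂V₂)/(n−1) = (582×5.31−5520×1.04)/0.38 = -6980 J.
ΔU = nCvΔT = 0.783×12.5×(882−475) = 3980 J.
Q = ΔU + W = -3000 J.
State after step 1: P = 5520 kPa, V = 1.04 L, T = 882 K.
Step 2 — Isochoric: V stays 1.04 L; P/T = const ⇒ T₂ = 569 K, P₂ = 3560 kPa.
W = 0 (no volume change).
ΔU = nCvΔT = 0.783×12.5×(569−882) = -3060 J.
Q = ΔU = -3060 J.
Net over both steps: W = -6980 J, Q = -6060 J, ΔU = 918 J.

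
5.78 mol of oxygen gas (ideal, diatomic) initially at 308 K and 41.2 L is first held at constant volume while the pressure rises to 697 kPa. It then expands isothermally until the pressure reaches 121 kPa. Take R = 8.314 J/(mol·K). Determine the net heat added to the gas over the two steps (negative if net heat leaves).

P₁ = nRT₁/V₁ = 5.78×8.314×308/41.2 = 359 kPa.
Step 1 — Isochoric: V stays 41.2 L; P/T = const ⇒ T₂ = 598 K, P₂ = 697 kPa.
W = 0 (no volume change).
ΔU = nCvΔT = 5.78×20.8×(598−308) = 34800 J.
Q = ΔU = 34800 J.
State after step 1: P = 697 kPa, V = 41.2 L, T = 598 K.
Step 2 — Isothermal: T stays 598 K; PV = const ⇒ V₂ = 237 L, P₂ = 121 kPa.
ΔU = 0 (ideal gas, T constant).
W = nRT ln(V₂/V₁) = 5.78×8.314×598×ln(5.76) = 50300 J.
Q = ΔU + W = 50300 J.
Net over both steps: W = 50300 J, Q = 85100 J, ΔU = 34800 J.

85100 J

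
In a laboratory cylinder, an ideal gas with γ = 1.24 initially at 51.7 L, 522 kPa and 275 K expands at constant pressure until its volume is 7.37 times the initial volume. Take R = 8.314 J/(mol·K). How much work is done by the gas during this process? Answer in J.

172000 J

n = P₁V₁/(RT₁) = 522×51.7/(8.314×275) = 11.8 mol.
Isobaric: P stays 522 kPa; V/T = const ⇒ T₂ = 2030 K, V₂ = 381 L.
W = PΔV = 522×(381−51.7) kPa·L = 172000 J.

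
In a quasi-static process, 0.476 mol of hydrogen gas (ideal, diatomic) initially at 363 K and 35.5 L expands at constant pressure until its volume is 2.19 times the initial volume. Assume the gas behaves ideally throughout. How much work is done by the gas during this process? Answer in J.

1710 J

P₁ = nRT₁/V₁ = 0.476×8.314×363/35.5 = 40.5 kPa.
Isobaric: P stays 40.5 kPa; V/T = const ⇒ T₂ = 795 K, V₂ = 77.7 L.
W = PΔV = 40.5×(77.7−35.5) kPa·L = 1710 J.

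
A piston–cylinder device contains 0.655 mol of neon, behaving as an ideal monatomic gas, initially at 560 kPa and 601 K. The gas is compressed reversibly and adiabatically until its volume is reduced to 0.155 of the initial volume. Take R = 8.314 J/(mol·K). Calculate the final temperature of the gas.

V₁ = nRT₁/P₁ = 0.655×8.314×601/560 = 5.84 L.
Adiabatic: TV^(γ−1) = const ⇒ T₂ = 601×(6.45)^0.667 = 2080 K; PV^γ = const ⇒ P₂ = 12500 kPa.

2080 K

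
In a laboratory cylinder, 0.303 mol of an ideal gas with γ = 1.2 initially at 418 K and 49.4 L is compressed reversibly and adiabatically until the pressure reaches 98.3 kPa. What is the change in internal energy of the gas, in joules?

1530 J

P₁ = nRT₁/V₁ = 0.303×8.314×418/49.4 = 21.3 kPa.
Adiabatic: T₂/T₁ = (P₂/P₁)^((γ−1)/γ) ⇒ T₂ = 418×(4.61)^0.167 = 539 K; V₂ = 13.8 L.
For an ideal gas ΔU = nCvΔT with Cv = R/(γ−1) = 41.6 J/(mol·K).
ΔU = 0.303×41.6×(539−418) = 1530 J.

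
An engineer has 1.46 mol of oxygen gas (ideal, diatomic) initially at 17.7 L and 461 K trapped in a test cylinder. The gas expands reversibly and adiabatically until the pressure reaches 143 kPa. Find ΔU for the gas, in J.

-2840 J

P₁ = nRT₁/V₁ = 1.46×8.314×461/17.7 = 316 kPa.
Adiabatic: T₂/T₁ = (P₂/P₁)^((γ−1)/γ) ⇒ T₂ = 461×(0.452)^0.286 = 367 K; V₂ = 31.2 L.
For an ideal gas ΔU = nCvΔT with Cv = (5/2)R = 20.8 J/(mol·K).
ΔU = 1.46×20.8×(367−461) = -2840 J.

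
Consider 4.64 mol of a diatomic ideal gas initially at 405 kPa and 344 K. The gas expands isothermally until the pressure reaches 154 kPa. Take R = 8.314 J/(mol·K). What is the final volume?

86.2 L

V₁ = nRT₁/P₁ = 4.64×8.314×344/405 = 32.8 L.
Isothermal: T stays 344 K; PV = const ⇒ V₂ = 86.2 L, P₂ = 154 kPa.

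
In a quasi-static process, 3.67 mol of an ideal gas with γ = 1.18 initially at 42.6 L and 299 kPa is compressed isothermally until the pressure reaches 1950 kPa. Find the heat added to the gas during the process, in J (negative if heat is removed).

T₁ = P₁V₁/(nR) = 299×42.6/(3.67×8.314) = 417 K.
Isothermal: T stays 417 K; PV = const ⇒ V₂ = 6.53 L, P₂ = 1950 kPa.
ΔU = 0 (ideal gas, T constant).
W = nRT ln(V₂/V₁) = 3.67×8.314×417×ln(0.153) = -23900 J.
Q = ΔU + W = -23900 J.

-23900 J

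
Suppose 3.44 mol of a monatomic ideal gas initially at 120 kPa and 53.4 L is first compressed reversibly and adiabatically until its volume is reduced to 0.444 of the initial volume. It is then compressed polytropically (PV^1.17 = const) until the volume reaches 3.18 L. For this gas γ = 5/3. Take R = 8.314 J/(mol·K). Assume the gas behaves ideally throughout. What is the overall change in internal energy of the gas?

13600 J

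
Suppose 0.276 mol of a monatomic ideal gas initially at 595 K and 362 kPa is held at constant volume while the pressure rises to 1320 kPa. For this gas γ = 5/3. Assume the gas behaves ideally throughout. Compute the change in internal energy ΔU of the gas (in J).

5420 J

V₁ = nRT₁/P₁ = 0.276×8.314×595/362 = 3.77 L.
Isochoric: V stays 3.77 L; P/T = const ⇒ T₂ = 2170 K, P₂ = 1320 kPa.
For an ideal gas ΔU = nCvΔT with Cv = (3/2)R = 12.5 J/(mol·K).
ΔU = 0.276×12.5×(2170−595) = 5420 J.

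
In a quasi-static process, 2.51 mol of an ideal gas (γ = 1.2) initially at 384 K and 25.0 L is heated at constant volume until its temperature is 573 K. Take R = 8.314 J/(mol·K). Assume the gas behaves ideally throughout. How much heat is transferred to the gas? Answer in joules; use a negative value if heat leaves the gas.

P₁ = nRT₁/V₁ = 2.51×8.314×384/25.0 = 321 kPa.
Isochoric: V stays 25.0 L; P/T = const ⇒ T₂ = 573 K, P₂ = 478 kPa.
W = 0 (no volume change).
ΔU = nCvΔT = 2.51×41.6×(573−384) = 19700 J.
Q = ΔU = 19700 J.

19700 J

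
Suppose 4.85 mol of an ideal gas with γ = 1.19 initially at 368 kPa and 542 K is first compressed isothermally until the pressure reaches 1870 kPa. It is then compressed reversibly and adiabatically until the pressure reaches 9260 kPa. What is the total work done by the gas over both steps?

V₁ = nRT₁/P₁ = 4.85×8.314×542/368 = 59.4 L.
Step 1 — Isothermal: T stays 542 K; PV = const ⇒ V₂ = 11.7 L, P₂ = 1870 kPa.
ΔU = 0 (ideal gas, T constant).
W = nRT ln(V₂/V₁) = 4.85×8.314×542×ln(0.197) = -35500 J.
Q = ΔU + W = -35500 J.
State after step 1: P = 1870 kPa, V = 11.7 L, T = 542 K.
Step 2 — Adiabatic: T₂/T₁ = (P₂/P₁)^((γ−1)/γ) ⇒ T₂ = 542×(4.95)^0.160 = 700 K; V₂ = 3.05 L.
ΔU = nCvΔT = 4.85×43.8×(700−542) = 33500 J.
Q = 0 for an adiabatic process, so W = −ΔU = -33500 J.
Net over both steps: W = -69000 J, Q = -35500 J, ΔU = 33500 J.

-69000 J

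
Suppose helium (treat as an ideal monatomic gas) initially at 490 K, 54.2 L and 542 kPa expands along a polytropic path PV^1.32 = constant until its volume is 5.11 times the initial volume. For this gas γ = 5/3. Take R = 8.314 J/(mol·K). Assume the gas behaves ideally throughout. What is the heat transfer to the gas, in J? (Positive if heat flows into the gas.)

19400 J

n = P₁V₁/(RT₁) = 542×54.2/(8.314×490) = 7.21 mol.
Polytropic n=1.32: T₂ = T₁(V₁/V₂)^(n−1) = 490×(0.196)^0.32 = 291 K; P₂ = P₁(V₁/V₂)^n = 62.9 kPa.
W = (P₁V₁−P₂V₂)/(n−1) = (542×54.2−62.9×277)/0.32 = 37300 J.
ΔU = nCvΔT = 7.21×12.5×(291−490) = -17900 J.
Q = ΔU + W = 19400 J.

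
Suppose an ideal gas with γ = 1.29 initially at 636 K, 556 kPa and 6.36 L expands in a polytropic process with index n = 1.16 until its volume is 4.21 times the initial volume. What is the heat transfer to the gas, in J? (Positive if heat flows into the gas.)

n = P₁V₁/(RT₁) = 556×6.36/(8.314×636) = 0.669 mol.
Polytropic n=1.16: T₂ = T₁(V₁/V₂)^(n−1) = 636×(0.238)^0.16 = 505 K; P₂ = P₁(V₁/V₂)^n = 105 kPa.
W = (P₁V₁−P₂V₂)/(n−1) = (556×6.36−105×26.8)/0.16 = 4540 J.
ΔU = nCvΔT = 0.669×28.7×(505−636) = -2510 J.
Q = ΔU + W = 2040 J.

2040 J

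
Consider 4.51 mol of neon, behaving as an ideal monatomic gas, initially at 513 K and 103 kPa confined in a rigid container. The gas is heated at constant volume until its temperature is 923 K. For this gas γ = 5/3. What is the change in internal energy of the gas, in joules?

23100 J

V₁ = nRT₁/P₁ = 4.51×8.314×513/103 = 187 L.
Isochoric: V stays 187 L; P/T = const ⇒ T₂ = 923 K, P₂ = 185 kPa.
For an ideal gas ΔU = nCvΔT with Cv = (3/2)R = 12.5 J/(mol·K).
ΔU = 4.51×12.5×(923−513) = 23100 J.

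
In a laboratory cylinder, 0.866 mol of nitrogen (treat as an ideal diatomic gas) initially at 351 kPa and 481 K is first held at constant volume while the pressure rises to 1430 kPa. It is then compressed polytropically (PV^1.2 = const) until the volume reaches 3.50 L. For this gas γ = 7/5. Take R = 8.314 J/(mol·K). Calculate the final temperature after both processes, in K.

2410 K

V₁ = nRT₁/P₁ = 0.866×8.314×481/351 = 9.87 L.
Step 1 — Isochoric: V stays 9.87 L; P/T = const ⇒ T₂ = 1960 K, P₂ = 1430 kPa.
W = 0 (no volume change).
ΔU = nCvΔT = 0.866×20.8×(1960−481) = 26600 J.
Q = ΔU = 26600 J.
State after step 1: P = 1430 kPa, V = 9.87 L, T = 1960 K.
Step 2 — Polytropic n=1.2: T₂ = T₁(V₁/V₂)^(n−1) = 1960×(2.82)^0.20 = 2410 K; P₂ = P₁(V₁/V₂)^n = 4960 kPa.
W = (P₁V₁−P₂V₂)/(n−1) = (1430×9.87−4960×3.50)/0.20 = -16200 J.
ΔU = nCvΔT = 0.866×20.8×(2410−1960) = 8120 J.
Q = ΔU + W = -8120 J.
Net over both steps: W = -16200 J, Q = 18500 J, ΔU = 34700 J.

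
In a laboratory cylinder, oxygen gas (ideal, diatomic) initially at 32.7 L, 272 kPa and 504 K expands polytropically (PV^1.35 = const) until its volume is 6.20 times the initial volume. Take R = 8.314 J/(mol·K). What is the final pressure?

Polytropic n=1.35: T₂ = T₁(V₁/V₂)^(n−1) = 504×(0.161)^0.35 = 266 K; P₂ = P₁(V₁/V₂)^n = 23.2 kPa.

23.2 kPa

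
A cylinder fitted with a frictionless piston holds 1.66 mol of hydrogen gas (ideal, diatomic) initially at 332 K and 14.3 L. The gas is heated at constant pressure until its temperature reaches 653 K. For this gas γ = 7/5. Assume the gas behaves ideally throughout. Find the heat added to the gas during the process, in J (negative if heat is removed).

15500 J

P₁ = nRT₁/V₁ = 1.66×8.314×332/14.3 = 320 kPa.
Isobaric: P stays 320 kPa; V/T = const ⇒ T₂ = 653 K, V₂ = 28.1 L.
W = PΔV = 320×(28.1−14.3) kPa·L = 4430 J.
ΔU = nCvΔT = 1.66×20.8×(653−332) = 11100 J.
Q = ΔU + W = nCpΔT = 15500 J.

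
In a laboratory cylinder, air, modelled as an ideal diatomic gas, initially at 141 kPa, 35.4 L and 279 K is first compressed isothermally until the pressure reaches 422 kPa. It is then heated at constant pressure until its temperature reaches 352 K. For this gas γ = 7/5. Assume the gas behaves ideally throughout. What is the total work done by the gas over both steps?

n = P₁V₁/(RT₁) = 141×35.4/(8.314×279) = 2.15 mol.
Step 1 — Isothermal: T stays 279 K; PV = const ⇒ V₂ = 11.8 L, P₂ = 422 kPa.
ΔU = 0 (ideal gas, T constant).
W = nRT ln(V₂/V₁) = 2.15×8.314×279×ln(0.334) = -5470 J.
Q = ΔU + W = -5470 J.
State after step 1: P = 422 kPa, V = 11.8 L, T = 279 K.
Step 2 — Isobaric: P stays 422 kPa; V/T = const ⇒ T₂ = 352 K, V₂ = 14.9 L.
W = PΔV = 422×(14.9−11.8) kPa·L = 1310 J.
ΔU = nCvΔT = 2.15×20.8×(352−279) = 3260 J.
Q = ΔU + W = nCpΔT = 4570 J.
Net over both steps: W = -4170 J, Q = -901 J, ΔU = 3260 J.

-4170 J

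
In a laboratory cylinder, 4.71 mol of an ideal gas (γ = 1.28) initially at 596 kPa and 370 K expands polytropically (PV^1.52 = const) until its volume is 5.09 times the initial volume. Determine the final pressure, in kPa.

V₁ = nRT₁/P₁ = 4.71×8.314×370/596 = 24.3 L.
Polytropic n=1.52: T₂ = T₁(V₁/V₂)^(n−1) = 370×(0.196)^0.52 = 159 K; P₂ = P₁(V₁/V₂)^n = 50.2 kPa.

50.2 kPa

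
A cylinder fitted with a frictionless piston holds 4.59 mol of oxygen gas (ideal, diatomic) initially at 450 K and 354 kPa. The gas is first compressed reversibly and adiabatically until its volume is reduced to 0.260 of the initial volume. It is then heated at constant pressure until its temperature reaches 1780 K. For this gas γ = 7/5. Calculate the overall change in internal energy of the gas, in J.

127000 J

V₁ = nRT₁/P₁ = 4.59×8.314×450/354 = 48.5 L.
Step 1 — Adiabatic: TV^(γ−1) = const ⇒ T₂ = 450×(3.85)^0.400 = 771 K; PV^γ = const ⇒ P₂ = 2330 kPa.
ΔU = nCvΔT = 4.59×20.8×(771−450) = 30700 J.
Q = 0 for an adiabatic process, so W = −ΔU = -30700 J.
State after step 1: P = 2330 kPa, V = 12.6 L, T = 771 K.
Step 2 — Isobaric: P stays 2330 kPa; V/T = const ⇒ T₂ = 1780 K, V₂ = 29.1 L.
W = PΔV = 2330×(29.1−12.6) kPa·L = 38500 J.
ΔU = nCvΔT = 4.59×20.8×(1780−771) = 96200 J.
Q = ΔU + W = nCpΔT = 135000 J.
Net over both steps: W = 7840 J, Q = 135000 J, ΔU = 127000 J.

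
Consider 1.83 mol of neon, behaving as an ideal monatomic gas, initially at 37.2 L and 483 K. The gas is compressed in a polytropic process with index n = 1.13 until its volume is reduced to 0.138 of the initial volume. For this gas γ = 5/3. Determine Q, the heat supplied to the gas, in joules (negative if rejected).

P₁ = nRT₁/V₁ = 1.83×8.314×483/37.2 = 198 kPa.
Polytropic n=1.13: T₂ = T₁(V₁/V₂)^(n−1) = 483×(7.25)^0.13 = 625 K; P₂ = P₁(V₁/V₂)^n = 1850 kPa.
W = (P₁V₁−P₂V₂)/(n−1) = (198×37.2−1850×5.13)/0.13 = -16600 J.
ΔU = nCvΔT = 1.83×12.5×(625−483) = 3240 J.
Q = ΔU + W = -13400 J.

-13400 J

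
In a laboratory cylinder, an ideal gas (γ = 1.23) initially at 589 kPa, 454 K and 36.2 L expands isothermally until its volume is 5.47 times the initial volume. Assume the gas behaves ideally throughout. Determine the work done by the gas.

36200 J

n = P₁V₁/(RT₁) = 589×36.2/(8.314×454) = 5.65 mol.
Isothermal: T stays 454 K; PV = const ⇒ V₂ = 198 L, P₂ = 108 kPa.
W = nRT ln(V₂/V₁) = 5.65×8.314×454×ln(5.47) = 36200 J.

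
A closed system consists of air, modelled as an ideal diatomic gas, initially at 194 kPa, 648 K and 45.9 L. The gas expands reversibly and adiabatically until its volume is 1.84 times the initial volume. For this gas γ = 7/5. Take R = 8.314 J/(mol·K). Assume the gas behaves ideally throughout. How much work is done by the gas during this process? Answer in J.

4820 J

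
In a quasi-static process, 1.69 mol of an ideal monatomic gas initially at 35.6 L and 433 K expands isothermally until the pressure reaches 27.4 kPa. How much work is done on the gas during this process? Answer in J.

P₁ = nRT₁/V₁ = 1.69×8.314×433/35.6 = 171 kPa.
Isothermal: T stays 433 K; PV = const ⇒ V₂ = 222 L, P₂ = 27.4 kPa.
W = nRT ln(V₂/V₁) = 1.69×8.314×433×ln(6.24) = 11100 J.
Work done on the gas = −W_by = -11100 J.

-11100 J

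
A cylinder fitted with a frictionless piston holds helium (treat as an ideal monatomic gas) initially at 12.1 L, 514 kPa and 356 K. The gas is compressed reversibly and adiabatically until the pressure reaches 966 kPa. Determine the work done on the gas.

n = P₁V₁/(RT₁) = 514×12.1/(8.314×356) = 2.10 mol.
Adiabatic: T₂/T₁ = (P₂/P₁)^((γ−1)/γ) ⇒ T₂ = 356×(1.88)^0.400 = 458 K; V₂ = 8.29 L.
ΔU = nCvΔT = 2.10×12.5×(458−356) = 2680 J.
Q = 0 for an adiabatic process, so W = −ΔU = -2680 J.
Work done on the gas = −W_by = 2680 J.

2680 J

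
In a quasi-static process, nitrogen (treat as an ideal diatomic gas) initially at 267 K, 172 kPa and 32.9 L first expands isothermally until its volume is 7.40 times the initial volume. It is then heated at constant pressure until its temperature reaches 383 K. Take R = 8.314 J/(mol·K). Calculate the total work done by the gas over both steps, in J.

n = P₁V₁/(RT₁) = 172×32.9/(8.314×267) = 2.55 mol.
Step 1 — Isothermal: T stays 267 K; PV = const ⇒ V₂ = 243 L, P₂ = 23.2 kPa.
ΔU = 0 (ideal gas, T constant).
W = nRT ln(V₂/V₁) = 2.55×8.314×267×ln(7.40) = 11300 J.
Q = ΔU + W = 11300 J.
State after step 1: P = 23.2 kPa, V = 243 L, T = 267 K.
Step 2 — Isobaric: P stays 23.2 kPa; V/T = const ⇒ T₂ = 383 K, V₂ = 349 L.
W = PΔV = 23.2×(349−243) kPa·L = 2460 J.
ΔU = nCvΔT = 2.55×20.8×(383−267) = 6150 J.
Q = ΔU + W = nCpΔT = 8600 J.
Net over both steps: W = 13800 J, Q = 19900 J, ΔU = 6150 J.

13800 J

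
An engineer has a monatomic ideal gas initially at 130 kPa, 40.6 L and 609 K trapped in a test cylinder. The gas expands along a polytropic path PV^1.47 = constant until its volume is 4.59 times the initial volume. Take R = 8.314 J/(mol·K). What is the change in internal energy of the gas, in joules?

n = P₁V₁/(RT₁) = 130×40.6/(8.314×609) = 1.04 mol.
Polytropic n=1.47: T₂ = T₁(V₁/V₂)^(n−1) = 609×(0.218)^0.47 = 298 K; P₂ = P₁(V₁/V₂)^n = 13.8 kPa.
For an ideal gas ΔU = nCvΔT with Cv = (3/2)R = 12.5 J/(mol·K).
ΔU = 1.04×12.5×(298−609) = -4050 J.

-4050 J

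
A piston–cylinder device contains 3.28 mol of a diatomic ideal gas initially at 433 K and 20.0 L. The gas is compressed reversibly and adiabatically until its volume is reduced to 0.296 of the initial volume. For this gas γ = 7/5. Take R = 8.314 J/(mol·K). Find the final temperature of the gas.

P₁ = nRT₁/V₁ = 3.28×8.314×433/20.0 = 590 kPa.
Adiabatic: TV^(γ−1) = const ⇒ T₂ = 433×(3.38)^0.400 = 705 K; PV^γ = const ⇒ P₂ = 3250 kPa.

705 K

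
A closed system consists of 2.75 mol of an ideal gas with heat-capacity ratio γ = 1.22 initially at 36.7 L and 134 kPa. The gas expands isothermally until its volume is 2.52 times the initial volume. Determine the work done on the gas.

T₁ = P₁V₁/(nR) = 134×36.7/(2.75×8.314) = 215 K.
Isothermal: T stays 215 K; PV = const ⇒ V₂ = 92.5 L, P₂ = 53.2 kPa.
W = nRT ln(V₂/V₁) = 2.75×8.314×215×ln(2.52) = 4550 J.
Work done on the gas = −W_by = -4550 J.

-4550 J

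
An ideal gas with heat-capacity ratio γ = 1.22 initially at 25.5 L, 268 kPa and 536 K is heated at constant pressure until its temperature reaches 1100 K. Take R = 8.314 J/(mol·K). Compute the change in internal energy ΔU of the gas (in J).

n = P₁V₁/(RT₁) = 268×25.5/(8.314×536) = 1.53 mol.
Isobaric: P stays 268 kPa; V/T = const ⇒ T₂ = 1100 K, V₂ = 52.3 L.
For an ideal gas ΔU = nCvΔT with Cv = R/(γ−1) = 37.8 J/(mol·K).
ΔU = 1.53×37.8×(1100−536) = 32700 J.

32700 J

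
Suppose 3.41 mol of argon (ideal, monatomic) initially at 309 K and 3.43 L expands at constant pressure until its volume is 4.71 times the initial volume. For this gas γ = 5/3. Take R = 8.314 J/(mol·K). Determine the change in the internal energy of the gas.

P₁ = nRT₁/V₁ = 3.41×8.314×309/3.43 = 2550 kPa.
Isobaric: P stays 2550 kPa; V/T = const ⇒ T₂ = 1460 K, V₂ = 16.2 L.
For an ideal gas ΔU = nCvΔT with Cv = (3/2)R = 12.5 J/(mol·K).
ΔU = 3.41×12.5×(1460−309) = 48800 J.

48800 J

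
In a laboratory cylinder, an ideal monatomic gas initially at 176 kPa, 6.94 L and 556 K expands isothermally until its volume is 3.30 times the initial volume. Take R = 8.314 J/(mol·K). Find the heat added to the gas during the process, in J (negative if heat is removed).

1460 J

n = P₁V₁/(RT₁) = 176×6.94/(8.314×556) = 0.264 mol.
Isothermal: T stays 556 K; PV = const ⇒ V₂ = 22.9 L, P₂ = 53.3 kPa.
ΔU = 0 (ideal gas, T constant).
W = nRT ln(V₂/V₁) = 0.264×8.314×556×ln(3.30) = 1460 J.
Q = ΔU + W = 1460 J.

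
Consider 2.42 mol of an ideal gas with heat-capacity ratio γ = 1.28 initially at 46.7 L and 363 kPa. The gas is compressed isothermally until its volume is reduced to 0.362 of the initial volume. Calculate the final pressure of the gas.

T₁ = P₁V₁/(nR) = 363×46.7/(2.42×8.314) = 843 K.
Isothermal: T stays 843 K; PV = const ⇒ V₂ = 16.9 L, P₂ = 1000 kPa.

1000 kPa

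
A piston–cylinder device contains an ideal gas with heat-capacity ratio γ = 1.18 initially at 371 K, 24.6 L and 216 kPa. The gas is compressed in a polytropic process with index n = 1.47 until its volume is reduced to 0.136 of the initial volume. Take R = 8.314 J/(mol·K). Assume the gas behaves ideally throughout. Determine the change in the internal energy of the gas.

n = P₁V₁/(RT₁) = 216×24.6/(8.314×371) = 1.72 mol.
Polytropic n=1.47: T₂ = T₁(V₁/V₂)^(n−1) = 371×(7.35)^0.47 = 948 K; P₂ = P₁(V₁/V₂)^n = 4060 kPa.
For an ideal gas ΔU = nCvΔT with Cv = R/(γ−1) = 46.2 J/(mol·K).
ΔU = 1.72×46.2×(948−371) = 45900 J.

45900 J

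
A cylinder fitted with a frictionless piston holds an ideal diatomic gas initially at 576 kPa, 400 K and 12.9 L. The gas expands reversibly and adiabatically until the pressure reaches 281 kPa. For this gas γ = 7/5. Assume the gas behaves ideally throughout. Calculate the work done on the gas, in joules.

n = P₁V₁/(RT₁) = 576×12.9/(8.314×400) = 2.23 mol.
Adiabatic: T₂/T₁ = (P₂/P₁)^((γ−1)/γ) ⇒ T₂ = 400×(0.488)^0.286 = 326 K; V₂ = 21.5 L.
ΔU = nCvΔT = 2.23×20.8×(326−400) = -3440 J.
Q = 0 for an adiabatic process, so W = −ΔU = 3440 J.
Work done on the gas = −W_by = -3440 J.

-3440 J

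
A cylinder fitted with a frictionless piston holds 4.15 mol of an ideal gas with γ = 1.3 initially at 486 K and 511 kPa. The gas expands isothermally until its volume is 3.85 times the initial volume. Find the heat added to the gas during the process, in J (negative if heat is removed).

V₁ = nRT₁/P₁ = 4.15×8.314×486/511 = 32.8 L.
Isothermal: T stays 486 K; PV = const ⇒ V₂ = 126 L, P₂ = 133 kPa.
ΔU = 0 (ideal gas, T constant).
W = nRT ln(V₂/V₁) = 4.15×8.314×486×ln(3.85) = 22600 J.
Q = ΔU + W = 22600 J.

22600 J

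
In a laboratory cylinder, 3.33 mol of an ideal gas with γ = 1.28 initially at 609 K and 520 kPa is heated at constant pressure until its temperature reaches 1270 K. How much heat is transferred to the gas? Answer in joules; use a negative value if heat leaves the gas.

83700 J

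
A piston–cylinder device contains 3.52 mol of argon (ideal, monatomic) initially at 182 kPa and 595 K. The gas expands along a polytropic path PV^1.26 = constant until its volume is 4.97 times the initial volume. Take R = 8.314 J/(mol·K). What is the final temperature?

392 K

V₁ = nRT₁/P₁ = 3.52×8.314×595/182 = 95.7 L.
Polytropic n=1.26: T₂ = T₁(V₁/V₂)^(n−1) = 595×(0.201)^0.26 = 392 K; P₂ = P₁(V₁/V₂)^n = 24.1 kPa.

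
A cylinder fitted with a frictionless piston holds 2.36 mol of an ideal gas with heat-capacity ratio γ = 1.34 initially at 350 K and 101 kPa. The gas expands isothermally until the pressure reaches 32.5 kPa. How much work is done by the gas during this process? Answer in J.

7790 J

V₁ = nRT₁/P₁ = 2.36×8.314×350/101 = 68.0 L.
Isothermal: T stays 350 K; PV = const ⇒ V₂ = 211 L, P₂ = 32.5 kPa.
W = nRT ln(V₂/V₁) = 2.36×8.314×350×ln(3.11) = 7790 J.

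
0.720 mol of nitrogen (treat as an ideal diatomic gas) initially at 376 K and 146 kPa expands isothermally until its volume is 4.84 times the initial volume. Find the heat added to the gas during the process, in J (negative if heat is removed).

3550 J

V₁ = nRT₁/P₁ = 0.720×8.314×376/146 = 15.4 L.
Isothermal: T stays 376 K; PV = const ⇒ V₂ = 74.6 L, P₂ = 30.2 kPa.
ΔU = 0 (ideal gas, T constant).
W = nRT ln(V₂/V₁) = 0.720×8.314×376×ln(4.84) = 3550 J.
Q = ΔU + W = 3550 J.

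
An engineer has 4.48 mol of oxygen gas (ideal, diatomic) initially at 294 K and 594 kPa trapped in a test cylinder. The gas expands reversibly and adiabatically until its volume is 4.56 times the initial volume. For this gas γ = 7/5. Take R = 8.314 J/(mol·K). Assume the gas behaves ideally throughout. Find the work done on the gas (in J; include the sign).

-12500 J

V₁ = nRT₁/P₁ = 4.48×8.314×294/594 = 18.4 L.
Adiabatic: TV^(γ−1) = const ⇒ T₂ = 294×(0.219)^0.400 = 160 K; PV^γ = const ⇒ P₂ = 71.0 kPa.
ΔU = nCvΔT = 4.48×20.8×(160−294) = -12500 J.
Q = 0 for an adiabatic process, so W = −ΔU = 12500 J.
Work done on the gas = −W_by = -12500 J.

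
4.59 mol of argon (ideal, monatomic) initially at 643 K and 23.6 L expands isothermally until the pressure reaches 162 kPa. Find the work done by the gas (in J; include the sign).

P₁ = nRT₁/V₁ = 4.59×8.314×643/23.6 = 1040 kPa.
Isothermal: T stays 643 K; PV = const ⇒ V₂ = 151 L, P₂ = 162 kPa.
W = nRT ln(V₂/V₁) = 4.59×8.314×643×ln(6.42) = 45600 J.

45600 J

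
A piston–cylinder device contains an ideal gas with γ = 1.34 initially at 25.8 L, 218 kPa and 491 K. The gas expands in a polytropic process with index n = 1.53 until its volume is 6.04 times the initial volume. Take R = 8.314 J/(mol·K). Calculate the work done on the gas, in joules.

-6520 J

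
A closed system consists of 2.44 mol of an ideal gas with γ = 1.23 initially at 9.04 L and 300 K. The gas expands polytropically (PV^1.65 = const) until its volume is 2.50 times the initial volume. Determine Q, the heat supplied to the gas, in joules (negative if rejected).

-7670 J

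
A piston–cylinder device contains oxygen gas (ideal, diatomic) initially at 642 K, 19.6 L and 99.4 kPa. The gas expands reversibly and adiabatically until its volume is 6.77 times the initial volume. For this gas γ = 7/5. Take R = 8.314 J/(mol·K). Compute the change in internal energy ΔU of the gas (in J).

n = P₁V₁/(RT₁) = 99.4×19.6/(8.314×642) = 0.365 mol.
Adiabatic: TV^(γ−1) = const ⇒ T₂ = 642×(0.148)^0.400 = 299 K; PV^γ = const ⇒ P₂ = 6.83 kPa.
For an ideal gas ΔU = nCvΔT with Cv = (5/2)R = 20.8 J/(mol·K).
ΔU = 0.365×20.8×(299−642) = -2600 J.

-2600 J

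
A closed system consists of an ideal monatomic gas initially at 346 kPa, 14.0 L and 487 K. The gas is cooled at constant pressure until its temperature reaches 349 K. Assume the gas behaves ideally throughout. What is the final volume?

10.0 L

Isobaric: P stays 346 kPa; V/T = const ⇒ T₂ = 349 K, V₂ = 10.0 L.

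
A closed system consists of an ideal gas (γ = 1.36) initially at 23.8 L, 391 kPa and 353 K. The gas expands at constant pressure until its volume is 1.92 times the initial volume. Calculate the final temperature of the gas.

678 K

Isobaric: P stays 391 kPa; V/T = const ⇒ T₂ = 678 K, V₂ = 45.7 L.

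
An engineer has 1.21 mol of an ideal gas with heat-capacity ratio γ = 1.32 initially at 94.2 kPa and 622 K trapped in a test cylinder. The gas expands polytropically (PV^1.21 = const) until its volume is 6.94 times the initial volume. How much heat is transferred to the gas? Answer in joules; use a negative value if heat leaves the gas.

3420 J

V₁ = nRT₁/P₁ = 1.21×8.314×622/94.2 = 66.4 L.
Polytropic n=1.21: T₂ = T₁(V₁/V₂)^(n−1) = 622×(0.144)^0.21 = 414 K; P₂ = P₁(V₁/V₂)^n = 9.04 kPa.
W = (P₁V₁−P₂V₂)/(n−1) = (94.2×66.4−9.04×461)/0.21 = 9960 J.
ΔU = nCvΔT = 1.21×26.0×(414−622) = -6540 J.
Q = ΔU + W = 3420 J.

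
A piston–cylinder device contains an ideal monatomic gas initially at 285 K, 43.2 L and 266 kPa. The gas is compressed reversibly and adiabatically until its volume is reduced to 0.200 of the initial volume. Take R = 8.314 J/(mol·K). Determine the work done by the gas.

n = P₁V₁/(RT₁) = 266×43.2/(8.314×285) = 4.85 mol.
Adiabatic: TV^(γ−1) = const ⇒ T₂ = 285×(5.00)^0.667 = 833 K; PV^γ = const ⇒ P₂ = 3890 kPa.
ΔU = nCvΔT = 4.85×12.5×(833−285) = 33200 J.
Q = 0 for an adiabatic process, so W = −ΔU = -33200 J.

-33200 J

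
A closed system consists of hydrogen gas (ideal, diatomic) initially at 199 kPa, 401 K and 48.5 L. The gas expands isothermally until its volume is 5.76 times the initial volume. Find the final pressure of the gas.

34.5 kPa

Isothermal: T stays 401 K; PV = const ⇒ V₂ = 279 L, P₂ = 34.5 kPa.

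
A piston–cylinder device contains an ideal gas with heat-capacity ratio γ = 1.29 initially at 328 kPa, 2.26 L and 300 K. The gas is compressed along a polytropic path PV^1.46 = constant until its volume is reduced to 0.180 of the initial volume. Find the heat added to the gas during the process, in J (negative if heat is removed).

n = P₁V₁/(RT₁) = 328×2.26/(8.314×300) = 0.297 mol.
Polytropic n=1.46: T₂ = T₁(V₁/V₂)^(n−1) = 300×(5.56)^0.46 = 660 K; P₂ = P₁(V₁/V₂)^n = 4010 kPa.
W = (P₁V₁−P₂V₂)/(n−1) = (328×2.26−4010×0.407)/0.46 = -1940 J.
ΔU = nCvΔT = 0.297×28.7×(660−300) = 3070 J.
Q = ΔU + W = 1130 J.

1130 J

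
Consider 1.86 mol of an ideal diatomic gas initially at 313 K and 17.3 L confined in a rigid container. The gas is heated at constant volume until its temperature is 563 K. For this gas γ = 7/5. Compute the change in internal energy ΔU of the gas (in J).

P₁ = nRT₁/V₁ = 1.86×8.314×313/17.3 = 280 kPa.
Isochoric: V stays 17.3 L; P/T = const ⇒ T₂ = 563 K, P₂ = 503 kPa.
For an ideal gas ΔU = nCvΔT with Cv = (5/2)R = 20.8 J/(mol·K).
ΔU = 1.86×20.8×(563−313) = 9670 J.

9670 J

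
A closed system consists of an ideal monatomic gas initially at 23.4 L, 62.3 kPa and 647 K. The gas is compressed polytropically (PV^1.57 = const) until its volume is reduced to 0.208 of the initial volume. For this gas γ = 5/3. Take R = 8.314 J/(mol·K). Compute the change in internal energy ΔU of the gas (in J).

3170 J

n = P₁V₁/(RT₁) = 62.3×23.4/(8.314×647) = 0.271 mol.
Polytropic n=1.57: T₂ = T₁(V₁/V₂)^(n−1) = 647×(4.81)^0.57 = 1580 K; P₂ = P₁(V₁/V₂)^n = 733 kPa.
For an ideal gas ΔU = nCvΔT with Cv = (3/2)R = 12.5 J/(mol·K).
ΔU = 0.271×12.5×(1580−647) = 3170 J.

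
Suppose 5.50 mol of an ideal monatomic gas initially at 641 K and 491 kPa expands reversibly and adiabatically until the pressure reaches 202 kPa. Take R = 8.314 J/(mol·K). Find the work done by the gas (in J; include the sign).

13100 J

V₁ = nRT₁/P₁ = 5.50×8.314×641/491 = 59.7 L.
Adiabatic: T₂/T₁ = (P₂/P₁)^((γ−1)/γ) ⇒ T₂ = 641×(0.411)^0.400 = 449 K; V₂ = 102 L.
ΔU = nCvΔT = 5.50×12.5×(449−641) = -13100 J.
Q = 0 for an adiabatic process, so W = −ΔU = 13100 J.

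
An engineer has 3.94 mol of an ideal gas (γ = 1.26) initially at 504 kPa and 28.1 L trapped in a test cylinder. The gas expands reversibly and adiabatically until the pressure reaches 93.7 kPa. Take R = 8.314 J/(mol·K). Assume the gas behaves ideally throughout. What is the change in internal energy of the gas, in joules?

T₁ = P₁V₁/(nR) = 504×28.1/(3.94×8.314) = 432 K.
Adiabatic: T₂/T₁ = (P₂/P₁)^((γ−1)/γ) ⇒ T₂ = 432×(0.186)^0.206 = 306 K; V₂ = 107 L.
For an ideal gas ΔU = nCvΔT with Cv = R/(γ−1) = 32.0 J/(mol·K).
ΔU = 3.94×32.0×(306−432) = -16000 J.

-16000 J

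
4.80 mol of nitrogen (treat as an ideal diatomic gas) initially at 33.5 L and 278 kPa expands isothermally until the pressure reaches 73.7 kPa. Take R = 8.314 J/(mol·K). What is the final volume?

T₁ = P₁V₁/(nR) = 278×33.5/(4.80×8.314) = 233 K.
Isothermal: T stays 233 K; PV = const ⇒ V₂ = 126 L, P₂ = 73.7 kPa.

126 L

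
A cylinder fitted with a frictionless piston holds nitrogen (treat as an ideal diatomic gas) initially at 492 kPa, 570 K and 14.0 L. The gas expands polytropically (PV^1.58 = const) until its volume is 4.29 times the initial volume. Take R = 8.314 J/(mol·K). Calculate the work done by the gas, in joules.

6770 J

n = P₁V₁/(RT₁) = 492×14.0/(8.314×570) = 1.45 mol.
Polytropic n=1.58: T₂ = T₁(V₁/V₂)^(n−1) = 570×(0.233)^0.58 = 245 K; P₂ = P₁(V₁/V₂)^n = 49.3 kPa.
W = (P₁V₁−P₂V₂)/(n−1) = (492×14.0−49.3×60.1)/0.58 = 6770 J.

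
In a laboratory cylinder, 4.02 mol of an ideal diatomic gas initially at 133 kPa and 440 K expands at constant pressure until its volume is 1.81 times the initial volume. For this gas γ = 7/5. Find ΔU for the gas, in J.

V₁ = nRT₁/P₁ = 4.02×8.314×440/133 = 111 L.
Isobaric: P stays 133 kPa; V/T = const ⇒ T₂ = 796 K, V₂ = 200 L.
For an ideal gas ΔU = nCvΔT with Cv = (5/2)R = 20.8 J/(mol·K).
ΔU = 4.02×20.8×(796−440) = 29800 J.

29800 J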